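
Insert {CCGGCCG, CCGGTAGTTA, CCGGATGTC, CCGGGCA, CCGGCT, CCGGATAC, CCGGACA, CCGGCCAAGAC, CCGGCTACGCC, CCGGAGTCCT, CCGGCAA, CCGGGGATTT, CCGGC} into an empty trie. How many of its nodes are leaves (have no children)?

Leaves are exactly the stored words that no other stored word extends.
Those words: "CCGGACA", "CCGGAGTCCT", "CCGGATAC", "CCGGATGTC", "CCGGCAA", "CCGGCCAAGAC", "CCGGCCG", "CCGGCTACGCC", "CCGGGCA", "CCGGGGATTT", "CCGGTAGTTA"
Leaf count: 11

11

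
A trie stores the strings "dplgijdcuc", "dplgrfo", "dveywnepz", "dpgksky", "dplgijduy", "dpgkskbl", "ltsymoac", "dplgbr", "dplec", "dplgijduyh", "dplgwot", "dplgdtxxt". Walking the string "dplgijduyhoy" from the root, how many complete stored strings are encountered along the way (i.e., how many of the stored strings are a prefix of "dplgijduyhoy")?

Traverse "dplgijduyhoy" character by character; count nodes along the way that are marked as word ends.
Prefixes of the query that are stored words: "dplgijduy", "dplgijduyh"
Count: 2

2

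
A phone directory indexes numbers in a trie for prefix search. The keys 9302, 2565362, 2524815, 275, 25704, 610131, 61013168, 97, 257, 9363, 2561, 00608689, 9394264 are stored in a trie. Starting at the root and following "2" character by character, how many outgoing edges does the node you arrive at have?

2

Walk "2" from the root, arriving at one node.
Characters that immediately follow "2" among the stored strings: {5, 7}.
That node has 2 child edges.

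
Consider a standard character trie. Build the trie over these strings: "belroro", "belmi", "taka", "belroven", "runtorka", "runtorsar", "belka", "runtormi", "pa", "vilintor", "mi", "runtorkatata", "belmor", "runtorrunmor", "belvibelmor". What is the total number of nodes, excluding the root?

63

Insert word by word; a character creates a node only if that edge doesn't already exist:
  "belroro" → 7 new (b, e, l, r, o, r, o)
  "belmi" → prefix "bel" already present; 2 new (m, i)
  "taka" → 4 new (t, a, k, a)
  "belroven" → prefix "belro" already present; 3 new (v, e, n)
  "runtorka" → 8 new (r, u, n, t, o, r, k, a)
  "runtorsar" → prefix "runtor" already present; 3 new (s, a, r)
  "belka" → prefix "bel" already present; 2 new (k, a)
  "runtormi" → prefix "runtor" already present; 2 new (m, i)
  "pa" → 2 new (p, a)
  "vilintor" → 8 new (v, i, l, i, n, t, o, r)
  "mi" → 2 new (m, i)
  "runtorkatata" → prefix "runtorka" already present; 4 new (t, a, t, a)
  "belmor" → prefix "belm" already present; 2 new (o, r)
  "runtorrunmor" → prefix "runtor" already present; 6 new (r, u, n, m, o, r)
  "belvibelmor" → prefix "bel" already present; 8 new (v, i, b, e, l, m, o, r)
Total nodes = 7 + 2 + 4 + 3 + 8 + 3 + 2 + 2 + 2 + 8 + 2 + 4 + 2 + 6 + 8 = 63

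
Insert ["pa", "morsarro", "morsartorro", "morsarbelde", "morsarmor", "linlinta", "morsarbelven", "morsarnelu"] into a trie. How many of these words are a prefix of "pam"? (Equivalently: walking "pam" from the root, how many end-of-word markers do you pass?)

1

Check each prefix of "pam" against the stored set — each match is an end-marker on the path.
Prefixes of the query that are stored words: "pa"
Count: 1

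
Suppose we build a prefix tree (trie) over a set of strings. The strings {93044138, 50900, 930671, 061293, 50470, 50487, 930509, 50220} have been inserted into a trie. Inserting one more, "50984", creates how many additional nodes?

The longest prefix of "50984" already in the trie is "509" (length 3).
So 5 − 3 = 2 new nodes.

2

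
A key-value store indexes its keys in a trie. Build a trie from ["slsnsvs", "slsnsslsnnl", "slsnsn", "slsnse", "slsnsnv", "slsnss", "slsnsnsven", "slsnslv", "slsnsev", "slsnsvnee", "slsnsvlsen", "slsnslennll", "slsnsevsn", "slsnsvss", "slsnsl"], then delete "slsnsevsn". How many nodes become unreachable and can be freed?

2

Walk "slsnsevsn" from the leaf back toward the root, removing each node that no remaining word uses.
The suffix "sn" (2 nodes) is used only by "slsnsevsn"; "slsnsev" is itself a stored word, so pruning stops there.
Nodes removed: 2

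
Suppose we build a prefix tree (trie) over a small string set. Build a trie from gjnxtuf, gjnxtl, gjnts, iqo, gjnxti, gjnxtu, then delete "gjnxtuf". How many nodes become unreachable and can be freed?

After clearing the end-marker at "gjnxtuf", prune upward until reaching a node still needed by another word.
The suffix "f" (1 node) is used only by "gjnxtuf"; "gjnxtu" is itself a stored word, so pruning stops there.
Nodes removed: 1

1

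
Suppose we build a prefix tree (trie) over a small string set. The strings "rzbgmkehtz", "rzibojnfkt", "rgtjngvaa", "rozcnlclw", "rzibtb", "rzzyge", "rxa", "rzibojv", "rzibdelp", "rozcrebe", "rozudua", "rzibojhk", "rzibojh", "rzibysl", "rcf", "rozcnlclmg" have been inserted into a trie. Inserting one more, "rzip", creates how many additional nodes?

1

Walking "rzip" from the root, the first 3 characters ("rzi") follow existing edges; "p" is the first miss.
Each of the 1 remaining characters creates one node.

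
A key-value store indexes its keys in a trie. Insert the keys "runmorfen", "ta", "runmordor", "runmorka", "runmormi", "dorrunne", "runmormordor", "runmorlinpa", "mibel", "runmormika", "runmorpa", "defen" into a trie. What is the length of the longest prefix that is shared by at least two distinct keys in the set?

The deepest shared node is where two words last agree before diverging.
e.g. "runmormi" and "runmormika" share the prefix "runmormi" of length 8; no pair shares a longer one.
Longest shared-prefix length: 8

8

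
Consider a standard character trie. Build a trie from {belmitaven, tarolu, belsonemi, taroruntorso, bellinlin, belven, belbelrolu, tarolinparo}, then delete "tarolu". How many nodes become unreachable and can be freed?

1

A node on "tarolu"'s path can go only if nothing else ends at it or branches off below it.
The suffix "u" (1 node) is used only by "tarolu"; the node for "tarol" still has the child "i", so pruning stops there.
Nodes removed: 1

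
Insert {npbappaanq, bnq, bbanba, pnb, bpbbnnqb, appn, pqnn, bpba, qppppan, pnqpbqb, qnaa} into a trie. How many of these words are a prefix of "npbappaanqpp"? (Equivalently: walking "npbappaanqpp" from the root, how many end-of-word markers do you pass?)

Traverse "npbappaanqpp" character by character; count nodes along the way that are marked as word ends.
Prefixes of the query that are stored words: "npbappaanq"
Count: 1

1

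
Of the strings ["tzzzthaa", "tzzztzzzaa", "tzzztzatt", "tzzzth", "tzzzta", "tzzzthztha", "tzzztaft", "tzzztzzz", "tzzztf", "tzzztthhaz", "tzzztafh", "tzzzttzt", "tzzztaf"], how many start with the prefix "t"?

13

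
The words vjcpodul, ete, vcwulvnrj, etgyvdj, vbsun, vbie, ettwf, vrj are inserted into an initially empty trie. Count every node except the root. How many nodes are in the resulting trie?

Trie structure (* marks end of a word):
(root)
├─ e
│  └─ t
│     ├─ e *
│     ├─ g
│     │  └─ y
│     │     └─ v
│     │        └─ d
│     │           └─ j *
│     └─ t
│        └─ w
│           └─ f *
└─ v
   ├─ b
   │  ├─ i
   │  │  └─ e *
   │  └─ s
   │     └─ u
   │        └─ n *
   ├─ c
   │  └─ w
   │     └─ u
   │        └─ l
   │           └─ v
   │              └─ n
   │                 └─ r
   │                    └─ j *
   ├─ j
   │  └─ c
   │     └─ p
   │        └─ o
   │           └─ d
   │              └─ u
   │                 └─ l *
   └─ r
      └─ j *
Counting every labelled node above: 35.

35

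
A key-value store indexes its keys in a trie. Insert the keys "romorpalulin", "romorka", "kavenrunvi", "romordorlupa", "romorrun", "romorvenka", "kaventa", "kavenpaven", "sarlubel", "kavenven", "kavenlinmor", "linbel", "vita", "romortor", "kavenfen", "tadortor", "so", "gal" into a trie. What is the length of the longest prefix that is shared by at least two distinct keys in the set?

5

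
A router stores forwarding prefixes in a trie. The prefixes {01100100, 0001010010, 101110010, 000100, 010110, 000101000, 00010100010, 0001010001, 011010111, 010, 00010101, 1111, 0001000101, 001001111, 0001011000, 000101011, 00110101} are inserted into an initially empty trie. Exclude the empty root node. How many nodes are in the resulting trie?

64

For each word, the new-node count is its length minus the longest prefix already in the trie:
  "01100100" → 8 new (0, 1, 1, 0, 0, 1, 0, 0)
  "0001010010" → prefix "0" already present; 9 new (0, 0, 1, 0, 1, 0, 0, 1, 0)
  "101110010" → 9 new (1, 0, 1, 1, 1, 0, 0, 1, 0)
  "000100" → prefix "00010" already present; 1 new (0)
  "010110" → prefix "01" already present; 4 new (0, 1, 1, 0)
  "000101000" → prefix "00010100" already present; 1 new (0)
  "00010100010" → prefix "000101000" already present; 2 new (1, 0)
  "0001010001" → prefix "0001010001" already present; 0 new (none)
  "011010111" → prefix "0110" already present; 5 new (1, 0, 1, 1, 1)
  "010" → prefix "010" already present; 0 new (none)
  "00010101" → prefix "0001010" already present; 1 new (1)
  "1111" → prefix "1" already present; 3 new (1, 1, 1)
  "0001000101" → prefix "000100" already present; 4 new (0, 1, 0, 1)
  "001001111" → prefix "00" already present; 7 new (1, 0, 0, 1, 1, 1, 1)
  "0001011000" → prefix "000101" already present; 4 new (1, 0, 0, 0)
  "000101011" → prefix "00010101" already present; 1 new (1)
  "00110101" → prefix "001" already present; 5 new (1, 0, 1, 0, 1)
Total nodes = 8 + 9 + 9 + 1 + 4 + 1 + 2 + 0 + 5 + 0 + 1 + 3 + 4 + 7 + 4 + 1 + 5 = 64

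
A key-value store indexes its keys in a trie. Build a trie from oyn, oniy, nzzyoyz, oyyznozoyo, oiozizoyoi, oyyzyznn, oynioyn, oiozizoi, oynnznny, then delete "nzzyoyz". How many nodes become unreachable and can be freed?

7

After clearing the end-marker at "nzzyoyz", prune upward until reaching a node still needed by another word.
No other word shares any prefix with "nzzyoyz", so all 7 of its nodes go.
Nodes removed: 7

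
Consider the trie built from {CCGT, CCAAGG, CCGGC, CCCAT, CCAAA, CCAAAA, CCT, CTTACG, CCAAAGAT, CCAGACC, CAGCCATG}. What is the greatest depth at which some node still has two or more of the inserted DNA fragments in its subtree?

The deepest shared node is where two words last agree before diverging.
"CCAAA" and "CCAAAA" agree on "CCAAA" (5 characters) before diverging; nothing deeper is shared.
Longest shared-prefix length: 5

5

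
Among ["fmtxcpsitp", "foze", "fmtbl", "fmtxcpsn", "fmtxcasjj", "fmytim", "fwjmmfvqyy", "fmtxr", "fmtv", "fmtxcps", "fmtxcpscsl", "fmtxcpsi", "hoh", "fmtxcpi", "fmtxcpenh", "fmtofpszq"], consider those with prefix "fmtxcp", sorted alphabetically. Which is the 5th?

DFS of the "fmtxcp" subtree visits, in order: "fmtxcpenh", "fmtxcpi", "fmtxcps", "fmtxcpscsl", "fmtxcpsi", "fmtxcpsitp", "fmtxcpsn"
The 5th is fmtxcpsi.

fmtxcpsi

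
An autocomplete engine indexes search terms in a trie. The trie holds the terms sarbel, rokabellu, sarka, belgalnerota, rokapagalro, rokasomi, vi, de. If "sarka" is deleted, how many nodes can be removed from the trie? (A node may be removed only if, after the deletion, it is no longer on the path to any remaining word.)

Walk "sarka" from the leaf back toward the root, removing each node that no remaining word uses.
The suffix "ka" (2 nodes) is used only by "sarka"; the node for "sar" still has the child "b", so pruning stops there.
Nodes removed: 2

2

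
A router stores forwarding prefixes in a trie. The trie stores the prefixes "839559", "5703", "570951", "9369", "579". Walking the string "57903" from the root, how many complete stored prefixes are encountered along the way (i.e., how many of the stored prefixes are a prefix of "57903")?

1

Check each prefix of "57903" against the stored set — each match is an end-marker on the path.
Prefixes of the query that are stored words: "579"
Count: 1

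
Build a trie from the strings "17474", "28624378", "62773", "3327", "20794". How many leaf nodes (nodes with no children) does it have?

5

A leaf is a node with no children — equivalently, the end of a word that is not a proper prefix of any other stored word.
Those words: "17474", "20794", "28624378", "3327", "62773"
Leaf count: 5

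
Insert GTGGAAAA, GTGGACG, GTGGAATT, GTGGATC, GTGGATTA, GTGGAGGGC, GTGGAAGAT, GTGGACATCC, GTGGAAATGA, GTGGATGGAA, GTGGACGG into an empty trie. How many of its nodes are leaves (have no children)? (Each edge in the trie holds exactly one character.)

Leaves are exactly the stored words that no other stored word extends.
Those words: "GTGGAAAA", "GTGGAAATGA", "GTGGAAGAT", "GTGGAATT", "GTGGACATCC", "GTGGACGG", "GTGGAGGGC", "GTGGATC", "GTGGATGGAA", "GTGGATTA"
Leaf count: 10

10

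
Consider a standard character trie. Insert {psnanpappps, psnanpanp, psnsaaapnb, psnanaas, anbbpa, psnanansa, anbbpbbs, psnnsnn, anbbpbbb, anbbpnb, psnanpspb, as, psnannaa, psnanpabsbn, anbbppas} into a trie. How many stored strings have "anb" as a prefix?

Filter for entries beginning with "anb":
Matches: "anbbpa", "anbbpbbb", "anbbpbbs", "anbbpnb", "anbbppas"
Count: 5

5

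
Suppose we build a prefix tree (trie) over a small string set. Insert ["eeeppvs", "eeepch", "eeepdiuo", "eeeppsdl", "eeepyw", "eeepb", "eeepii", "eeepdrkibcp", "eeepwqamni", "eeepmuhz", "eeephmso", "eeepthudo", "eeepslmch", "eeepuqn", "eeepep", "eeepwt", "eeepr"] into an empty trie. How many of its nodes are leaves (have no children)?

Leaves are exactly the stored words that no other stored word extends.
Those words: "eeepb", "eeepch", "eeepdiuo", "eeepdrkibcp", "eeepep", "eeephmso", "eeepii", "eeepmuhz", "eeeppsdl", "eeeppvs", "eeepr", "eeepslmch", "eeepthudo", "eeepuqn", "eeepwqamni", "eeepwt", "eeepyw"
Leaf count: 17

17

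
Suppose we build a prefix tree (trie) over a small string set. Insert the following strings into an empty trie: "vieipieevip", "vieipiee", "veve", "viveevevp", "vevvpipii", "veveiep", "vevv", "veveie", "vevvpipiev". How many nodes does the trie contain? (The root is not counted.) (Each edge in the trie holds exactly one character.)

Insert word by word; a character creates a node only if that edge doesn't already exist:
  "vieipieevip" → 11 new (v, i, e, i, p, i, e, e, v, i, p)
  "vieipiee" → prefix "vieipiee" already present; 0 new (none)
  "veve" → prefix "v" already present; 3 new (e, v, e)
  "viveevevp" → prefix "vi" already present; 7 new (v, e, e, v, e, v, p)
  "vevvpipii" → prefix "vev" already present; 6 new (v, p, i, p, i, i)
  "veveiep" → prefix "veve" already present; 3 new (i, e, p)
  "vevv" → prefix "vevv" already present; 0 new (none)
  "veveie" → prefix "veveie" already present; 0 new (none)
  "vevvpipiev" → prefix "vevvpipi" already present; 2 new (e, v)
Total nodes = 11 + 0 + 3 + 7 + 6 + 3 + 0 + 0 + 2 = 32

32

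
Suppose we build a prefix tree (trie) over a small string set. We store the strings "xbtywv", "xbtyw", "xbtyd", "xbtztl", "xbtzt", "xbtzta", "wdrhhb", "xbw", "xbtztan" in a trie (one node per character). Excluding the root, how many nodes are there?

19

Trie structure (* marks end of a word):
(root)
├─ w
│  └─ d
│     └─ r
│        └─ h
│           └─ h
│              └─ b *
└─ x
   └─ b
      ├─ t
      │  ├─ y
      │  │  ├─ d *
      │  │  └─ w *
      │  │     └─ v *
      │  └─ z
      │     └─ t *
      │        ├─ a *
      │        │  └─ n *
      │        └─ l *
      └─ w *
Counting every labelled node above: 19.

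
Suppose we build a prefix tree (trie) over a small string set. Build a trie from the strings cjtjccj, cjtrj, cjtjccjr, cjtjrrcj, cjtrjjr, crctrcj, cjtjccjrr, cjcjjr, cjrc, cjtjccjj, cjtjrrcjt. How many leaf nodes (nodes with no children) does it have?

7

A leaf is a node with no children — equivalently, the end of a word that is not a proper prefix of any other stored word.
Those words: "cjcjjr", "cjrc", "cjtjccjj", "cjtjccjrr", "cjtjrrcjt", "cjtrjjr", "crctrcj"
Leaf count: 7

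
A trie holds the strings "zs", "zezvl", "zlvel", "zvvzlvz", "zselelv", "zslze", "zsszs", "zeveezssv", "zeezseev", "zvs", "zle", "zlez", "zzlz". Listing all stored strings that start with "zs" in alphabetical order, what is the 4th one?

zsszs

DFS of the "zs" subtree visits, in order: "zs", "zselelv", "zslze", "zsszs"
The 4th is zsszs.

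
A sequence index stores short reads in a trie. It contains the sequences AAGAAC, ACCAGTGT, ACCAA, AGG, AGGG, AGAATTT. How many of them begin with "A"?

Traverse to the node for "A", then collect every word in that subtree.
Matches: "AAGAAC", "ACCAA", "ACCAGTGT", "AGAATTT", "AGG", "AGGG"
Count: 6

6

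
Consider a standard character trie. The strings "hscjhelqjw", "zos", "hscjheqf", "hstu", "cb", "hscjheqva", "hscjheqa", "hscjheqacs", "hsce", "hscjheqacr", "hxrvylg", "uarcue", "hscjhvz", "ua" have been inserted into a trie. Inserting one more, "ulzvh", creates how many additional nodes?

Walking "ulzvh" from the root, the first 1 characters ("u") follow existing edges; "l" is the first miss.
So 5 − 1 = 4 new nodes.

4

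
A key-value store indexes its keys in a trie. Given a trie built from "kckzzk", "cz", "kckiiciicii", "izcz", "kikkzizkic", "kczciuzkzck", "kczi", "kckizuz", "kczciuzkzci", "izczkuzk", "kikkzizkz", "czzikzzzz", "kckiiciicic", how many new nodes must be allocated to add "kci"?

Walking "kci" from the root, the first 2 characters ("kc") follow existing edges; "i" is the first miss.
So 3 − 2 = 1 new nodes.

1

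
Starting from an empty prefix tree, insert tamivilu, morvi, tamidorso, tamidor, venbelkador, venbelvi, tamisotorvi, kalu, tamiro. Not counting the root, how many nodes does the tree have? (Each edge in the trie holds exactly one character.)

Trace insertions, counting only characters that open a new branch:
  "tamivilu" → 8 new (t, a, m, i, v, i, l, u)
  "morvi" → 5 new (m, o, r, v, i)
  "tamidorso" → prefix "tami" already present; 5 new (d, o, r, s, o)
  "tamidor" → prefix "tamidor" already present; 0 new (none)
  "venbelkador" → 11 new (v, e, n, b, e, l, k, a, d, o, r)
  "venbelvi" → prefix "venbel" already present; 2 new (v, i)
  "tamisotorvi" → prefix "tami" already present; 7 new (s, o, t, o, r, v, i)
  "kalu" → 4 new (k, a, l, u)
  "tamiro" → prefix "tami" already present; 2 new (r, o)
Total nodes = 8 + 5 + 5 + 0 + 11 + 2 + 7 + 4 + 2 = 44

44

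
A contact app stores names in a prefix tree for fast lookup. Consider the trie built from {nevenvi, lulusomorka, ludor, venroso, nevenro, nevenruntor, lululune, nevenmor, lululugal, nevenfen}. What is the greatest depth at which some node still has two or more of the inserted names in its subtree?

6

Look for the deepest trie node that still has at least two words in its subtree.
e.g. "lululugal" and "lululune" share the prefix "lululu" of length 6; no pair shares a longer one.
Longest shared-prefix length: 6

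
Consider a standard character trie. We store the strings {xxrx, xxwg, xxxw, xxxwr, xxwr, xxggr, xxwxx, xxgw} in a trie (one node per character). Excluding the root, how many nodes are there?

16

For each word, the new-node count is its length minus the longest prefix already in the trie:
  "xxrx" → 4 new (x, x, r, x)
  "xxwg" → prefix "xx" already present; 2 new (w, g)
  "xxxw" → prefix "xx" already present; 2 new (x, w)
  "xxxwr" → prefix "xxxw" already present; 1 new (r)
  "xxwr" → prefix "xxw" already present; 1 new (r)
  "xxggr" → prefix "xx" already present; 3 new (g, g, r)
  "xxwxx" → prefix "xxw" already present; 2 new (x, x)
  "xxgw" → prefix "xxg" already present; 1 new (w)
Total nodes = 4 + 2 + 2 + 1 + 1 + 3 + 2 + 1 = 16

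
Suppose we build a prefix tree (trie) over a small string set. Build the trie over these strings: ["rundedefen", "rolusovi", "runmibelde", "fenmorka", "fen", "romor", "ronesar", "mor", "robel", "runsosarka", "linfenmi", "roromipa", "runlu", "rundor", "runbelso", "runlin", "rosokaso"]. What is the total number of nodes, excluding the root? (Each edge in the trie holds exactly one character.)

84

Trace insertions, counting only characters that open a new branch:
  "rundedefen" → 10 new (r, u, n, d, e, d, e, f, e, n)
  "rolusovi" → prefix "r" already present; 7 new (o, l, u, s, o, v, i)
  "runmibelde" → prefix "run" already present; 7 new (m, i, b, e, l, d, e)
  "fenmorka" → 8 new (f, e, n, m, o, r, k, a)
  "fen" → prefix "fen" already present; 0 new (none)
  "romor" → prefix "ro" already present; 3 new (m, o, r)
  "ronesar" → prefix "ro" already present; 5 new (n, e, s, a, r)
  "mor" → 3 new (m, o, r)
  "robel" → prefix "ro" already present; 3 new (b, e, l)
  "runsosarka" → prefix "run" already present; 7 new (s, o, s, a, r, k, a)
  "linfenmi" → 8 new (l, i, n, f, e, n, m, i)
  "roromipa" → prefix "ro" already present; 6 new (r, o, m, i, p, a)
  "runlu" → prefix "run" already present; 2 new (l, u)
  "rundor" → prefix "rund" already present; 2 new (o, r)
  "runbelso" → prefix "run" already present; 5 new (b, e, l, s, o)
  "runlin" → prefix "runl" already present; 2 new (i, n)
  "rosokaso" → prefix "ro" already present; 6 new (s, o, k, a, s, o)
Total nodes = 10 + 7 + 7 + 8 + 0 + 3 + 5 + 3 + 3 + 7 + 8 + 6 + 2 + 2 + 5 + 2 + 6 = 84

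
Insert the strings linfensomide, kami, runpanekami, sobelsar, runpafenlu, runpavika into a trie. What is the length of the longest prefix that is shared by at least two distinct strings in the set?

5

Look for the deepest trie node that still has at least two words in its subtree.
"runpafenlu" and "runpanekami" agree on "runpa" (5 characters) before diverging; nothing deeper is shared.
Longest shared-prefix length: 5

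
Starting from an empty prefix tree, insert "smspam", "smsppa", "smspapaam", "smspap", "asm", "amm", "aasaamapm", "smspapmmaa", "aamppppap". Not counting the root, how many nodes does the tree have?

36

Trace insertions, counting only characters that open a new branch:
  "smspam" → 6 new (s, m, s, p, a, m)
  "smsppa" → prefix "smsp" already present; 2 new (p, a)
  "smspapaam" → prefix "smspa" already present; 4 new (p, a, a, m)
  "smspap" → prefix "smspap" already present; 0 new (none)
  "asm" → 3 new (a, s, m)
  "amm" → prefix "a" already present; 2 new (m, m)
  "aasaamapm" → prefix "a" already present; 8 new (a, s, a, a, m, a, p, m)
  "smspapmmaa" → prefix "smspap" already present; 4 new (m, m, a, a)
  "aamppppap" → prefix "aa" already present; 7 new (m, p, p, p, p, a, p)
Total nodes = 6 + 2 + 4 + 0 + 3 + 2 + 8 + 4 + 7 = 36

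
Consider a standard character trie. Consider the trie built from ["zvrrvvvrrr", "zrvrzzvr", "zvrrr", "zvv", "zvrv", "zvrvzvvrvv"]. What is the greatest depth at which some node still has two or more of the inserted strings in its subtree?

The deepest shared node is where two words last agree before diverging.
e.g. "zvrrr" and "zvrrvvvrrr" share the prefix "zvrr" of length 4; no pair shares a longer one.
Longest shared-prefix length: 4

4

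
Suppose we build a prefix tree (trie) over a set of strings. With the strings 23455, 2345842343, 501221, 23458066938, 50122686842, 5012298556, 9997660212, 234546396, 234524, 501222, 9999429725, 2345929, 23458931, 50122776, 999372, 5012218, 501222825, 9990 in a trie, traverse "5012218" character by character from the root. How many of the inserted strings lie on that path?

2

Walk "5012218" from the root; an end-of-word marker is hit whenever a stored word is a prefix of "5012218".
Prefixes of the query that are stored words: "501221", "5012218"
Count: 2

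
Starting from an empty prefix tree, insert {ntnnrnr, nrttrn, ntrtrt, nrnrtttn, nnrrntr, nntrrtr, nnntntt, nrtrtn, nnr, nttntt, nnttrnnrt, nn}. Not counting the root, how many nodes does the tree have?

51

For each word, the new-node count is its length minus the longest prefix already in the trie:
  "ntnnrnr" → 7 new (n, t, n, n, r, n, r)
  "nrttrn" → prefix "n" already present; 5 new (r, t, t, r, n)
  "ntrtrt" → prefix "nt" already present; 4 new (r, t, r, t)
  "nrnrtttn" → prefix "nr" already present; 6 new (n, r, t, t, t, n)
  "nnrrntr" → prefix "n" already present; 6 new (n, r, r, n, t, r)
  "nntrrtr" → prefix "nn" already present; 5 new (t, r, r, t, r)
  "nnntntt" → prefix "nn" already present; 5 new (n, t, n, t, t)
  "nrtrtn" → prefix "nrt" already present; 3 new (r, t, n)
  "nnr" → prefix "nnr" already present; 0 new (none)
  "nttntt" → prefix "nt" already present; 4 new (t, n, t, t)
  "nnttrnnrt" → prefix "nnt" already present; 6 new (t, r, n, n, r, t)
  "nn" → prefix "nn" already present; 0 new (none)
Total nodes = 7 + 5 + 4 + 6 + 6 + 5 + 5 + 3 + 0 + 4 + 6 + 0 = 51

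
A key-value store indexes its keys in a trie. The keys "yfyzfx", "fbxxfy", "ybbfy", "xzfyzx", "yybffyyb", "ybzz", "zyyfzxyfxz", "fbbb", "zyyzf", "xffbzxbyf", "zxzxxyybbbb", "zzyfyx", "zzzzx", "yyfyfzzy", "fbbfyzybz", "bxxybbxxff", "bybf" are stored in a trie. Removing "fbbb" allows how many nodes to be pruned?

After clearing the end-marker at "fbbb", prune upward until reaching a node still needed by another word.
The suffix "b" (1 node) is used only by "fbbb"; the node for "fbb" still has the child "f", so pruning stops there.
Nodes removed: 1

1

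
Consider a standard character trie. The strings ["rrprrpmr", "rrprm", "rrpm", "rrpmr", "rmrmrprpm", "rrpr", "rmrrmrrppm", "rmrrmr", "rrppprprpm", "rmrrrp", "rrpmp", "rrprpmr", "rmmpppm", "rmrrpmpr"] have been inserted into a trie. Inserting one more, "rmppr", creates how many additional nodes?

3

Walking "rmppr" from the root, the first 2 characters ("rm") follow existing edges; "p" is the first miss.
So 5 − 2 = 3 new nodes.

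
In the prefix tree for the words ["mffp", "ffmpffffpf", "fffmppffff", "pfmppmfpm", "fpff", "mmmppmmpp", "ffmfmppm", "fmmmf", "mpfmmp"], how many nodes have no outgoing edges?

9

Leaves are exactly the stored words that no other stored word extends.
Those words: "fffmppffff", "ffmfmppm", "ffmpffffpf", "fmmmf", "fpff", "mffp", "mmmppmmpp", "mpfmmp", "pfmppmfpm"
Leaf count: 9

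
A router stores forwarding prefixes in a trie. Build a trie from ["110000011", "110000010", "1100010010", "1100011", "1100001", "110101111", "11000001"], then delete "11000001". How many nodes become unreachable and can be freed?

0

A node on "11000001"'s path can go only if nothing else ends at it or branches off below it.
Every node on "11000001" is still needed (e.g. by "110000011"), so nothing is freed.
Nodes removed: 0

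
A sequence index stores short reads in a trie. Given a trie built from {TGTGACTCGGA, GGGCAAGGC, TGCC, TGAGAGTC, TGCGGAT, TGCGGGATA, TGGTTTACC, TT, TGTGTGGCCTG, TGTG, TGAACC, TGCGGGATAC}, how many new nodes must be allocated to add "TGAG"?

Every character of "TGAG" already lies on an existing path (it is a prefix of some stored word).
No new nodes are needed: 0.

0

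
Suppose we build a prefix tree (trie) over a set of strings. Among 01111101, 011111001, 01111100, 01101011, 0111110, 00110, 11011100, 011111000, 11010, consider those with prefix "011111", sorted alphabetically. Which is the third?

011111000

Words with prefix "011111", in lexicographic order: "0111110", "01111100", "011111000", "011111001", "01111101"
Position 3: 011111000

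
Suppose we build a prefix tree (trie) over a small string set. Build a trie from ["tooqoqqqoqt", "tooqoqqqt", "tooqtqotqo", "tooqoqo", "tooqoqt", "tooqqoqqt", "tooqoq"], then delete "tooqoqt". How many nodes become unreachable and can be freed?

1

After clearing the end-marker at "tooqoqt", prune upward until reaching a node still needed by another word.
The suffix "t" (1 node) is used only by "tooqoqt"; the node for "tooqoq" still has the child "q", so pruning stops there.
Nodes removed: 1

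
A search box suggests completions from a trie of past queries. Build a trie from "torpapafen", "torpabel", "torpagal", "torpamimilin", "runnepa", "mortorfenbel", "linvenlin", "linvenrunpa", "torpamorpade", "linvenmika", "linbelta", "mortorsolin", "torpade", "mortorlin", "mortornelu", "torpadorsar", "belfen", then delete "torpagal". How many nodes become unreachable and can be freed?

3

After clearing the end-marker at "torpagal", prune upward until reaching a node still needed by another word.
The suffix "gal" (3 nodes) is used only by "torpagal"; the node for "torpa" still has the child "p", so pruning stops there.
Nodes removed: 3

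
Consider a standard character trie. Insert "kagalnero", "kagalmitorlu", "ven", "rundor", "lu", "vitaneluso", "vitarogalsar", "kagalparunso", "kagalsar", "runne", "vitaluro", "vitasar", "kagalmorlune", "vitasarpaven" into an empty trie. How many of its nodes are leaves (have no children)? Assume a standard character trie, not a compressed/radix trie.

13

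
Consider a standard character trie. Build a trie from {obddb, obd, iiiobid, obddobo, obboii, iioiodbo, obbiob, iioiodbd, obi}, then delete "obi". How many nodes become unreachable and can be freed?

A node on "obi"'s path can go only if nothing else ends at it or branches off below it.
The suffix "i" (1 node) is used only by "obi"; the node for "ob" still has the child "d", so pruning stops there.
Nodes removed: 1

1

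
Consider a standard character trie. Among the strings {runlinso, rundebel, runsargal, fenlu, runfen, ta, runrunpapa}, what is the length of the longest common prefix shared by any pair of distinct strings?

3

Look for the deepest trie node that still has at least two words in its subtree.
"rundebel" and "runfen" agree on "run" (3 characters) before diverging; nothing deeper is shared.
Longest shared-prefix length: 3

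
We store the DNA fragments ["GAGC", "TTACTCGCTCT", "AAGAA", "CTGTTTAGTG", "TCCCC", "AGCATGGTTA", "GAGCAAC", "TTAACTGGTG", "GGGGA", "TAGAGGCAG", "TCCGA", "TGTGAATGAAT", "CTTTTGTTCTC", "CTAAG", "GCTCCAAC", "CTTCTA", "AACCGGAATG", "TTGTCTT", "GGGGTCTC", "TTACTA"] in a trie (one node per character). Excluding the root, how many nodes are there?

117

Insert word by word; a character creates a node only if that edge doesn't already exist:
  "GAGC" → 4 new (G, A, G, C)
  "TTACTCGCTCT" → 11 new (T, T, A, C, T, C, G, C, T, C, T)
  "AAGAA" → 5 new (A, A, G, A, A)
  "CTGTTTAGTG" → 10 new (C, T, G, T, T, T, A, G, T, G)
  "TCCCC" → prefix "T" already present; 4 new (C, C, C, C)
  "AGCATGGTTA" → prefix "A" already present; 9 new (G, C, A, T, G, G, T, T, A)
  "GAGCAAC" → prefix "GAGC" already present; 3 new (A, A, C)
  "TTAACTGGTG" → prefix "TTA" already present; 7 new (A, C, T, G, G, T, G)
  "GGGGA" → prefix "G" already present; 4 new (G, G, G, A)
  "TAGAGGCAG" → prefix "T" already present; 8 new (A, G, A, G, G, C, A, G)
  "TCCGA" → prefix "TCC" already present; 2 new (G, A)
  "TGTGAATGAAT" → prefix "T" already present; 10 new (G, T, G, A, A, T, G, A, A, T)
  "CTTTTGTTCTC" → prefix "CT" already present; 9 new (T, T, T, G, T, T, C, T, C)
  "CTAAG" → prefix "CT" already present; 3 new (A, A, G)
  "GCTCCAAC" → prefix "G" already present; 7 new (C, T, C, C, A, A, C)
  "CTTCTA" → prefix "CTT" already present; 3 new (C, T, A)
  "AACCGGAATG" → prefix "AA" already present; 8 new (C, C, G, G, A, A, T, G)
  "TTGTCTT" → prefix "TT" already present; 5 new (G, T, C, T, T)
  "GGGGTCTC" → prefix "GGGG" already present; 4 new (T, C, T, C)
  "TTACTA" → prefix "TTACT" already present; 1 new (A)
Total nodes = 4 + 11 + 5 + 10 + 4 + 9 + 3 + 7 + 4 + 8 + 2 + 10 + 9 + 3 + 7 + 3 + 8 + 5 + 4 + 1 = 117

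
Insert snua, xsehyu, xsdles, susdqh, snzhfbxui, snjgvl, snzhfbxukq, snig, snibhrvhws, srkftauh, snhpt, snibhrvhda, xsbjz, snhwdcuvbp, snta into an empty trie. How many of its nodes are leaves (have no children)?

Leaves are exactly the stored words that no other stored word extends.
Those words: "snhpt", "snhwdcuvbp", "snibhrvhda", "snibhrvhws", "snig", "snjgvl", "snta", "snua", "snzhfbxui", "snzhfbxukq", "srkftauh", "susdqh", "xsbjz", "xsdles", "xsehyu"
Leaf count: 15

15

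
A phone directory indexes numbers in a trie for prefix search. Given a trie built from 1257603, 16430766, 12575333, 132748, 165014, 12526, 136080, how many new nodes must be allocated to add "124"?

1

Walking "124" from the root, the first 2 characters ("12") follow existing edges; "4" is the first miss.
Each of the 1 remaining characters creates one node.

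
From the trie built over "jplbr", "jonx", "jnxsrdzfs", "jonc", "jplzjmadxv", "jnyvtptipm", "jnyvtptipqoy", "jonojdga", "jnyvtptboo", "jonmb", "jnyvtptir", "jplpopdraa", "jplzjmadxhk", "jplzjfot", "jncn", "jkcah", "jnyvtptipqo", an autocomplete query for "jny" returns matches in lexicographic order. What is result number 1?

jnyvtptboo

Filter for "jny…" and sort: "jnyvtptboo", "jnyvtptipm", "jnyvtptipqo", "jnyvtptipqoy", "jnyvtptir"
Position 1: jnyvtptboo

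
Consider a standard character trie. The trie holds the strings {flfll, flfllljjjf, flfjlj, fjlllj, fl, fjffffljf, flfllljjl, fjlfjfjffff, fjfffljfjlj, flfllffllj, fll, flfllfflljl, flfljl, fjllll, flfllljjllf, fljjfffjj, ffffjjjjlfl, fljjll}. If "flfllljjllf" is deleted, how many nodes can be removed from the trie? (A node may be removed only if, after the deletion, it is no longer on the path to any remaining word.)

After clearing the end-marker at "flfllljjllf", prune upward until reaching a node still needed by another word.
The suffix "lf" (2 nodes) is used only by "flfllljjllf"; "flfllljjl" is itself a stored word, so pruning stops there.
Nodes removed: 2

2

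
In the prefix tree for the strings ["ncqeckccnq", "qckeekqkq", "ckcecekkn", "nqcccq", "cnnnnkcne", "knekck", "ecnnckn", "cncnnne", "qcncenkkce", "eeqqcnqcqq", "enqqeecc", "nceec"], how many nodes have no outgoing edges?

Leaves are exactly the stored words that no other stored word extends.
Those words: "ckcecekkn", "cncnnne", "cnnnnkcne", "ecnnckn", "eeqqcnqcqq", "enqqeecc", "knekck", "nceec", "ncqeckccnq", "nqcccq", "qckeekqkq", "qcncenkkce"
Leaf count: 12

12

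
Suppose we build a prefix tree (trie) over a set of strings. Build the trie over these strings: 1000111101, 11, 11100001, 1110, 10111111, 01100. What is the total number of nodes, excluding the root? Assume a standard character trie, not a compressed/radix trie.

28

Trie structure (* marks end of a word):
(root)
├─ 0
│  └─ 1
│     └─ 1
│        └─ 0
│           └─ 0 *
└─ 1
   ├─ 0
   │  ├─ 0
   │  │  └─ 0
   │  │     └─ 1
   │  │        └─ 1
   │  │           └─ 1
   │  │              └─ 1
   │  │                 └─ 0
   │  │                    └─ 1 *
   │  └─ 1
   │     └─ 1
   │        └─ 1
   │           └─ 1
   │              └─ 1
   │                 └─ 1 *
   └─ 1 *
      └─ 1
         └─ 0 *
            └─ 0
               └─ 0
                  └─ 0
                     └─ 1 *
Counting every labelled node above: 28.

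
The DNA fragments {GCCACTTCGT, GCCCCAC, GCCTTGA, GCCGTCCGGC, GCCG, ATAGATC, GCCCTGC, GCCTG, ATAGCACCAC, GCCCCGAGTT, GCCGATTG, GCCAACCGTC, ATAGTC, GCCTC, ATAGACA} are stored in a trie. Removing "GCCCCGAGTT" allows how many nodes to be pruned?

5

Walk "GCCCCGAGTT" from the leaf back toward the root, removing each node that no remaining word uses.
The suffix "GAGTT" (5 nodes) is used only by "GCCCCGAGTT"; the node for "GCCCC" still has the child "A", so pruning stops there.
Nodes removed: 5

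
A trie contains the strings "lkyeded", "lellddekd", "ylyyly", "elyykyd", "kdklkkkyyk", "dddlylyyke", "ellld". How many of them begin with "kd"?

1

Traverse to the node for "kd", then collect every word in that subtree.
Words under "kd": kdklkkkyyk
Count: 1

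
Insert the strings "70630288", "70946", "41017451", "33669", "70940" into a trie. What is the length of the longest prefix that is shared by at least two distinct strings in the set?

The deepest shared node is where two words last agree before diverging.
"70940" and "70946" agree on "7094" (4 characters) before diverging; nothing deeper is shared.
Longest shared-prefix length: 4

4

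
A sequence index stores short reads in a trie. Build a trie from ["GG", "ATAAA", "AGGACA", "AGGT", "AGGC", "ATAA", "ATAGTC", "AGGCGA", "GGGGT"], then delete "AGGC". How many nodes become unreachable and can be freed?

0

Walk "AGGC" from the leaf back toward the root, removing each node that no remaining word uses.
Every node on "AGGC" is still needed (e.g. by "AGGCGA"), so nothing is freed.
Nodes removed: 0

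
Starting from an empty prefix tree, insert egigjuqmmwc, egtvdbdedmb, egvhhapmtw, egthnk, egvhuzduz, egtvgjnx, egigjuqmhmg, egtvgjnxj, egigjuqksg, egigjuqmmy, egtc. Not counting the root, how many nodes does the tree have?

49

Trace insertions, counting only characters that open a new branch:
  "egigjuqmmwc" → 11 new (e, g, i, g, j, u, q, m, m, w, c)
  "egtvdbdedmb" → prefix "eg" already present; 9 new (t, v, d, b, d, e, d, m, b)
  "egvhhapmtw" → prefix "eg" already present; 8 new (v, h, h, a, p, m, t, w)
  "egthnk" → prefix "egt" already present; 3 new (h, n, k)
  "egvhuzduz" → prefix "egvh" already present; 5 new (u, z, d, u, z)
  "egtvgjnx" → prefix "egtv" already present; 4 new (g, j, n, x)
  "egigjuqmhmg" → prefix "egigjuqm" already present; 3 new (h, m, g)
  "egtvgjnxj" → prefix "egtvgjnx" already present; 1 new (j)
  "egigjuqksg" → prefix "egigjuq" already present; 3 new (k, s, g)
  "egigjuqmmy" → prefix "egigjuqmm" already present; 1 new (y)
  "egtc" → prefix "egt" already present; 1 new (c)
Total nodes = 11 + 9 + 8 + 3 + 5 + 4 + 3 + 1 + 3 + 1 + 1 = 49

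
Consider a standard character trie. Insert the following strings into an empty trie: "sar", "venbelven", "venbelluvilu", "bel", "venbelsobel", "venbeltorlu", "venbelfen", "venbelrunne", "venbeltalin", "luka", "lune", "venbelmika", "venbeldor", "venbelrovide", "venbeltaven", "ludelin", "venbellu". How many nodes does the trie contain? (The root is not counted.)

69

Insert word by word; a character creates a node only if that edge doesn't already exist:
  "sar" → 3 new (s, a, r)
  "venbelven" → 9 new (v, e, n, b, e, l, v, e, n)
  "venbelluvilu" → prefix "venbel" already present; 6 new (l, u, v, i, l, u)
  "bel" → 3 new (b, e, l)
  "venbelsobel" → prefix "venbel" already present; 5 new (s, o, b, e, l)
  "venbeltorlu" → prefix "venbel" already present; 5 new (t, o, r, l, u)
  "venbelfen" → prefix "venbel" already present; 3 new (f, e, n)
  "venbelrunne" → prefix "venbel" already present; 5 new (r, u, n, n, e)
  "venbeltalin" → prefix "venbelt" already present; 4 new (a, l, i, n)
  "luka" → 4 new (l, u, k, a)
  "lune" → prefix "lu" already present; 2 new (n, e)
  "venbelmika" → prefix "venbel" already present; 4 new (m, i, k, a)
  "venbeldor" → prefix "venbel" already present; 3 new (d, o, r)
  "venbelrovide" → prefix "venbelr" already present; 5 new (o, v, i, d, e)
  "venbeltaven" → prefix "venbelta" already present; 3 new (v, e, n)
  "ludelin" → prefix "lu" already present; 5 new (d, e, l, i, n)
  "venbellu" → prefix "venbellu" already present; 0 new (none)
Total nodes = 3 + 9 + 6 + 3 + 5 + 5 + 3 + 5 + 4 + 4 + 2 + 4 + 3 + 5 + 3 + 5 + 0 = 69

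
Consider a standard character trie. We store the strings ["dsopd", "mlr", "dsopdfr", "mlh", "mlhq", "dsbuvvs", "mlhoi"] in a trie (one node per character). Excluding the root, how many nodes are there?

Count nodes per top-level branch (shared prefixes stored once):
  'd'-branch (dsbuvvs, dsopd, dsopdfr): 12 nodes
  'm'-branch (mlh, mlhoi, mlhq, mlr): 7 nodes
Sum: 19

19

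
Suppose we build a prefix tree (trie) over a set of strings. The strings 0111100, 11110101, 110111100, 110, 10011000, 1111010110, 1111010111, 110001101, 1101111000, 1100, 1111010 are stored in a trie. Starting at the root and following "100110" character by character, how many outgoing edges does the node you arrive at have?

1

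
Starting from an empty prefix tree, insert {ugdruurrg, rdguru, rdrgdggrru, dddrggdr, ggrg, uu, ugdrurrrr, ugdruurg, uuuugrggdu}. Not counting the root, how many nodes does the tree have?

Insert word by word; a character creates a node only if that edge doesn't already exist:
  "ugdruurrg" → 9 new (u, g, d, r, u, u, r, r, g)
  "rdguru" → 6 new (r, d, g, u, r, u)
  "rdrgdggrru" → prefix "rd" already present; 8 new (r, g, d, g, g, r, r, u)
  "dddrggdr" → 8 new (d, d, d, r, g, g, d, r)
  "ggrg" → 4 new (g, g, r, g)
  "uu" → prefix "u" already present; 1 new (u)
  "ugdrurrrr" → prefix "ugdru" already present; 4 new (r, r, r, r)
  "ugdruurg" → prefix "ugdruur" already present; 1 new (g)
  "uuuugrggdu" → prefix "uu" already present; 8 new (u, u, g, r, g, g, d, u)
Total nodes = 9 + 6 + 8 + 8 + 4 + 1 + 4 + 1 + 8 = 49

49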